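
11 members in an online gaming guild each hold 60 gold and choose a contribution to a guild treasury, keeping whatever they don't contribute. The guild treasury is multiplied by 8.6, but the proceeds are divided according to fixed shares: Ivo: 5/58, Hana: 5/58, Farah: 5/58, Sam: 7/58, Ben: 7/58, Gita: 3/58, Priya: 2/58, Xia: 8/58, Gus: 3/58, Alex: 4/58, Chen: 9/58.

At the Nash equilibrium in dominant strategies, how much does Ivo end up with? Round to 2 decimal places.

237.93 gold

For player j, contributing a unit is worthwhile iff 8.6 × (j's share) ≥ 1, i.e. iff j's share is at least 0.1163.
Sam, Ben, Xia and Chen are above the threshold, contributing 60 each; the remaining 7 contribute 0. Total contributed: 240.
Ivo keeps 60 and receives 8.6 × 240 × 5/58 = 177.93 from the guild treasury, for a payoff of 237.93.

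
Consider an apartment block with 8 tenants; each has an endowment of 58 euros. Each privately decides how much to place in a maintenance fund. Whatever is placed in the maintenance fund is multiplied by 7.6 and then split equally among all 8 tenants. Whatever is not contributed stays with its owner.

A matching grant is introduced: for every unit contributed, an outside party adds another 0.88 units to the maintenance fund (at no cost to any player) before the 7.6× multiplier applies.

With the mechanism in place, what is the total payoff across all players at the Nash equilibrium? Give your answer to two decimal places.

6629.63 euros

With the mechanism, a contributed unit returns 7.6 × 1.88 / 8 = 1.7860 per unit of net cost to the contributor — now above 1 — so contributing fully is weakly dominant for every player.
So the Nash equilibrium is full contribution by all 8; the group earns 7.6 × 1.88 × 464 = 6629.63.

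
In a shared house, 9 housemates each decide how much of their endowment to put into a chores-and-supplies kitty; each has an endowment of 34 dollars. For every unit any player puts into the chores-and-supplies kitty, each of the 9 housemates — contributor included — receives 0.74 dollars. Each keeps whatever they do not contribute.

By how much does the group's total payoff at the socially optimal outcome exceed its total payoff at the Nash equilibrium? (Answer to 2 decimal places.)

1731.96 dollars

The private return per contributed unit is 0.74 < 1, so contributing 0 is dominant for every player. At the Nash equilibrium everyone keeps their 34, and the group total is 9 × 34 = 306.
Each contributed unit returns 6.660 to the group as a whole (0.74 to each of 9 players), which exceeds 1, so the social optimum is full contribution: group total = 6.660 × 306 = 2037.96.
Efficiency loss = 2037.96 − 306 = 1731.96.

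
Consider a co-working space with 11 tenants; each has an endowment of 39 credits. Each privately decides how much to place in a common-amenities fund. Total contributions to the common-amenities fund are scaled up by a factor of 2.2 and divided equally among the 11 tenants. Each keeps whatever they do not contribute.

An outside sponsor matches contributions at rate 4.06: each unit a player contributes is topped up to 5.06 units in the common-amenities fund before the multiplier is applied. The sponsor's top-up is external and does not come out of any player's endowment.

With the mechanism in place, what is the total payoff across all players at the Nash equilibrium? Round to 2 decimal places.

With the mechanism, a contributed unit returns 2.2 × 5.06 / 11 = 1.0120 per unit of net cost to the contributor — now above 1 — so contributing fully is weakly dominant for every player.
So the Nash equilibrium is full contribution by all 11; the group earns 2.2 × 5.06 × 429 = 4775.63.

4775.63 credits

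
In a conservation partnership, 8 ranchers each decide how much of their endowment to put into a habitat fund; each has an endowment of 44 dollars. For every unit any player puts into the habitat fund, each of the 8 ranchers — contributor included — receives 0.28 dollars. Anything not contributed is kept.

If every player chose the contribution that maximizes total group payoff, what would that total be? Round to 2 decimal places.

788.48 dollars

Each contributed unit returns 2.240 to the group as a whole (0.28 to each of 8 players), which exceeds 1, so the social optimum is full contribution: group total = 2.240 × 352 = 788.48.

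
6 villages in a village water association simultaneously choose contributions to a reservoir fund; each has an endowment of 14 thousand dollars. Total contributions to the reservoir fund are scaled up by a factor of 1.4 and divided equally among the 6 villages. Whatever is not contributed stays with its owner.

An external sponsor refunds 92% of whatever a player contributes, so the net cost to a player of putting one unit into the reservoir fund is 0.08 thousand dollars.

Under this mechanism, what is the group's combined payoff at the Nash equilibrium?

Under the mechanism each unit contributed yields (1.4/6) / 0.08 = 2.9167 back to its contributor per unit of net cost, which exceeds 1, making full contribution the dominant choice for everyone.
So the Nash equilibrium is full contribution by all 6; the group earns 6 × (14 × 0.92 + 1.4 × 14) = 194.88.

194.88 thousand dollars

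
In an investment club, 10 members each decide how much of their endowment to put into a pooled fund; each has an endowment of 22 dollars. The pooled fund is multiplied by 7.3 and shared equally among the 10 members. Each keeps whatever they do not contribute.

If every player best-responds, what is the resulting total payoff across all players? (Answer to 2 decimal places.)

220.00 dollars

Each contributed unit returns 7.3/10 = 0.7300 to its contributor — below 1 — so contributing 0 is dominant for every player. At the Nash equilibrium everyone keeps their 22, and the group total is 10 × 22 = 220.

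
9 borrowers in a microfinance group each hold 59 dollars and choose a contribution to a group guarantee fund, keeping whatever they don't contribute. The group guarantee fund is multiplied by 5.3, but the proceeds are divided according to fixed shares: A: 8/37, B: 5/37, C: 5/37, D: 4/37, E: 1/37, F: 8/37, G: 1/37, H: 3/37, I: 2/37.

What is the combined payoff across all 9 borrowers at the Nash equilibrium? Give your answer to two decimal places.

1038.40 dollars

A player with share s gets back 5.3·s per unit contributed, so full contribution is dominant for anyone with s > 1/5.3 = 0.1887 and zero contribution is dominant for anyone below.
The shares above 0.1887 belong to A and F, contributing 59 each; the remaining 7 contribute 0. Total contributed: 118.
The group guarantee fund pays out 5.3 × 118 = 625.40 in total (split across the unequal shares, but the aggregate is all that matters for the group sum).
The 7 free-riders keep 59 each, adding 413. Group total = 413 + 625.40 = 1038.40.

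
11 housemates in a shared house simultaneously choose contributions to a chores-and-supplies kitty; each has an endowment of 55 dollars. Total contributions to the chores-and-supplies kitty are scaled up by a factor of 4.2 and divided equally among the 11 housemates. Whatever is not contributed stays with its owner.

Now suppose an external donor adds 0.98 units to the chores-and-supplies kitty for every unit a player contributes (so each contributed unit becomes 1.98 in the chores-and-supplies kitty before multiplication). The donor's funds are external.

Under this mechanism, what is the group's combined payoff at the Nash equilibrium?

605.00 dollars

With the mechanism, a contributed unit returns 4.2 × 1.98 / 11 = 0.7560 per unit of net cost — still below 1 — so contributing 0 remains dominant for every player.
Everyone keeps their endowment and the group total is 11 × 55 = 605.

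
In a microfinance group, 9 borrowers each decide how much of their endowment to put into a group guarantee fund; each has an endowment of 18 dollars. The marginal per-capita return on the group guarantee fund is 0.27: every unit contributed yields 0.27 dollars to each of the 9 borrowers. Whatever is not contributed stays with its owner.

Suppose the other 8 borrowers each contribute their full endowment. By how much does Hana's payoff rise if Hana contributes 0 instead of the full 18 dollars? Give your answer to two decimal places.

Switching from a contribution of 18 to 0 lets Hana keep an extra 18 dollars, but lowers the group guarantee fund by 18, which costs Hana their own share of that drop: 0.27 × 18 = 4.86.
Net gain = 18 − 4.86 = 13.14. The private return per contributed unit (0.27) is below 1, so free-riding is indeed the best response regardless of what the others do.

13.14 dollars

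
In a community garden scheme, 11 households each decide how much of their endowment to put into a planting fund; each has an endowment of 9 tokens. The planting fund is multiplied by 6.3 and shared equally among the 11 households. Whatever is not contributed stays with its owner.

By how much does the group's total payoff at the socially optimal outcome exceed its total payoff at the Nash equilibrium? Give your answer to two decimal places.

Each contributed unit returns 6.3/11 = 0.5727 to its contributor — below 1 — so contributing 0 is dominant for every player. At the Nash equilibrium everyone keeps their 9, and the group total is 11 × 9 = 99.
Each contributed unit returns 6.300 to the group as a whole (0.5727 to each of 11 players), which exceeds 1, so the social optimum is full contribution: group total = 6.300 × 99 = 623.70.
Efficiency loss = 623.70 − 99 = 524.70.

524.70 tokens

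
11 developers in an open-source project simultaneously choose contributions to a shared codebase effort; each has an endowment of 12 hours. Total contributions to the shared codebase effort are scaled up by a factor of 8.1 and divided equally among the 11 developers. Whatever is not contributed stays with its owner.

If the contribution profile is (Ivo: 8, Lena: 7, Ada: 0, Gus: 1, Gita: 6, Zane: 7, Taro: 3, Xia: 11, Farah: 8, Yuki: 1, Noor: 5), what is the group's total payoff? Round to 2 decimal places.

Total contributed: 8 + 7 + 0 + 1 + 6 + 7 + 3 + 11 + 8 + 1 + 5 = 57; total kept: 11 × 12 − 57 = 75.
The shared codebase effort pays out 8.1 × 57 = 461.70 in aggregate.
Group total = 75 + 461.70 = 536.70.

536.70 hours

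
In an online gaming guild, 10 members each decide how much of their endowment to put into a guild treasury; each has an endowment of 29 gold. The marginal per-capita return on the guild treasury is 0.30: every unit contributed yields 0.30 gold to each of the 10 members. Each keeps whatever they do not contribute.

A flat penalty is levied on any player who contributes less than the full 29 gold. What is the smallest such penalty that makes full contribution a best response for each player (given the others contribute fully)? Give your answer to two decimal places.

Given the others contribute fully, the best deviation is to contribute 0 (any partial contribution still incurs the fine and gives up units whose private return 0.30 is below 1).
Deviating from 29 to 0 saves 29 gold but forfeits the deviator's share of the drop in the guild treasury: 0.30 × 29 = 8.70.
So the deviation gain is 29 − 8.70 = 20.30, and the fine must be at least 20.30 gold to wipe it out.

20.30 gold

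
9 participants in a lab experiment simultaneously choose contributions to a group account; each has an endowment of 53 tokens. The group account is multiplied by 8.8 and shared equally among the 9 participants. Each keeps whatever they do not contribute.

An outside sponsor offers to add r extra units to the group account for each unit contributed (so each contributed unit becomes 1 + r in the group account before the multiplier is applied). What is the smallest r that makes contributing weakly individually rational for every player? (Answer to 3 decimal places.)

0.023

With matching at rate r, one contributed unit becomes (1 + r) in the group account and returns 8.8 × (1 + r) / 9 to the contributor.
Setting this equal to 1: 1 + r = 9/8.8 = 1.0227.
So the minimum matching rate is r = 1.0227 − 1 = 0.023.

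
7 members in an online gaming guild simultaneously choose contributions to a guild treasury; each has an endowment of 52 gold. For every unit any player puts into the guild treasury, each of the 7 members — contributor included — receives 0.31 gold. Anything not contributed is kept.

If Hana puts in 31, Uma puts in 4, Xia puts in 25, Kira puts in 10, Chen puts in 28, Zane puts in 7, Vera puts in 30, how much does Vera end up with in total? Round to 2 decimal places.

Total contributed: 31 + 4 + 25 + 10 + 28 + 7 + 30 = 135.
Each receives 0.31 × 135 = 41.85 from the guild treasury.
Vera keeps 52 − 30 = 22, so Vera's payoff is 22 + 41.85 = 63.85.

63.85 gold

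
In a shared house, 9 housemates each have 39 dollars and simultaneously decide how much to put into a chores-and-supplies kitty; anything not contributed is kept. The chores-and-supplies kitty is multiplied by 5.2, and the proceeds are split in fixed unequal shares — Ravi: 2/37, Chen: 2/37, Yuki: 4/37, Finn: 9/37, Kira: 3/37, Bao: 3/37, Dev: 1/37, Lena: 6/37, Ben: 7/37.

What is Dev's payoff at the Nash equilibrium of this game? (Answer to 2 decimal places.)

44.48 dollars

Player j's private return per contributed unit is 5.2 × (j's share). Contributing is weakly dominant for j when that share is at least 1/5.2 = 0.1923, and contributing 0 is dominant otherwise.
Finn alone (share 9/37) is above the threshold, contributing 39; the remaining 8 contribute 0. Total contributed: 39.
Dev keeps 39 and receives 5.2 × 39 × 1/37 = 5.48 from the chores-and-supplies kitty, for a payoff of 44.48.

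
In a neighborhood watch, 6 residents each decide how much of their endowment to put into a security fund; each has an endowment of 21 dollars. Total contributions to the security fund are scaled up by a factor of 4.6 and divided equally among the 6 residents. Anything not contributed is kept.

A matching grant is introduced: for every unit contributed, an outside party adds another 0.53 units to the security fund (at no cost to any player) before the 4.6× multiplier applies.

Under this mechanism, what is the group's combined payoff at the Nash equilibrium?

886.79 dollars

Under the mechanism each unit contributed yields 4.6 × 1.53 / 6 = 1.1730 back to its contributor per unit of net cost, which exceeds 1, making full contribution the dominant choice for everyone.
At the Nash equilibrium everyone contributes 21. Group total payoff = 4.6 × 1.53 × 126 = 886.79.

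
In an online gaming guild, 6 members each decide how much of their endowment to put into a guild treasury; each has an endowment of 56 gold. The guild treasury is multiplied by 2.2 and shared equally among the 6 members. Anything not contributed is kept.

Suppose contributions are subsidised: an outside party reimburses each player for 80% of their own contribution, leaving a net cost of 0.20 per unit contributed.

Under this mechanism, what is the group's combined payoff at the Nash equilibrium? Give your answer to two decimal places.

1008.00 gold

Under the mechanism each unit contributed yields (2.2/6) / 0.20 = 1.8333 back to its contributor per unit of net cost, which exceeds 1, making full contribution the dominant choice for everyone.
At the Nash equilibrium everyone contributes 56. Group total payoff = 6 × (56 × 0.80 + 2.2 × 56) = 1008.00.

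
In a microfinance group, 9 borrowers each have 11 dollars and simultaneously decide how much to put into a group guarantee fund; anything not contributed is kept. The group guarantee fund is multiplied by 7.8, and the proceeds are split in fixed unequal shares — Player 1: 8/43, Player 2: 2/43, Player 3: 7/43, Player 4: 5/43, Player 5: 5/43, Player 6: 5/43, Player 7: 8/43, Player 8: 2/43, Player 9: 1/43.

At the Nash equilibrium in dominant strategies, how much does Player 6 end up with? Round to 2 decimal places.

For player j, contributing a unit is worthwhile iff 7.8 × (j's share) ≥ 1, i.e. iff j's share is at least 0.1282.
The shares above 0.1282 belong to Player 1, Player 3 and Player 7, contributing 11 each; the remaining 6 contribute 0. Total contributed: 33.
Player 6 keeps 11 and receives 7.8 × 33 × 5/43 = 29.93 from the group guarantee fund, for a payoff of 40.93.

40.93 dollars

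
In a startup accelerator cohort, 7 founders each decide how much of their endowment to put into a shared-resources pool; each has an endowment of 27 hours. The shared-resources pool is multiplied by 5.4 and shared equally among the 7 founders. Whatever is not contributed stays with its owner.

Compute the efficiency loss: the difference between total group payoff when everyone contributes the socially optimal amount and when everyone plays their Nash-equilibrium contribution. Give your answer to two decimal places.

831.60 hours

Each contributed unit returns 5.4/7 = 0.7714 to its contributor — below 1 — so contributing 0 is dominant for every player. At the Nash equilibrium everyone keeps their 27, and the group total is 7 × 27 = 189.
Each contributed unit returns 5.400 to the group as a whole (0.7714 to each of 7 players), which exceeds 1, so the social optimum is full contribution: group total = 5.400 × 189 = 1020.60.
Efficiency loss = 1020.60 − 189 = 831.60.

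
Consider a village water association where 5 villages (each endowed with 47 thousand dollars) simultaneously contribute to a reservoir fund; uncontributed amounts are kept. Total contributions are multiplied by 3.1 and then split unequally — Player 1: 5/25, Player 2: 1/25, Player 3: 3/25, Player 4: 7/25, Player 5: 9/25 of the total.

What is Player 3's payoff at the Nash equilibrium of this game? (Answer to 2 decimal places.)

Player j's private return per contributed unit is 3.1 × (j's share). Contributing is weakly dominant for j when that share is at least 1/3.1 = 0.3226, and contributing 0 is dominant otherwise.
Player 5 alone (share 9/25) is above the threshold, contributing 47; the remaining 4 contribute 0. Total contributed: 47.
Player 3 keeps 47 and receives 3.1 × 47 × 3/25 = 17.48 from the reservoir fund, for a payoff of 64.48.

64.48 thousand dollars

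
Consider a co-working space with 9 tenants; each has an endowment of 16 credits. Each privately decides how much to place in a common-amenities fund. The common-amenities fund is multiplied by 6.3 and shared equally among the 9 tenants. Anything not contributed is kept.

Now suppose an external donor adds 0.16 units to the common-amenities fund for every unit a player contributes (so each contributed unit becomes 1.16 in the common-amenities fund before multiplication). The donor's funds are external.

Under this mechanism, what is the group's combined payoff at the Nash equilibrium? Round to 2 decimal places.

Even with the mechanism, each unit contributed returns only 6.3 × 1.16 / 9 = 0.8120 per unit of net cost, so contributing nothing is still dominant.
At the Nash equilibrium no one contributes; group total payoff = 9 × 16 = 144.

144.00 credits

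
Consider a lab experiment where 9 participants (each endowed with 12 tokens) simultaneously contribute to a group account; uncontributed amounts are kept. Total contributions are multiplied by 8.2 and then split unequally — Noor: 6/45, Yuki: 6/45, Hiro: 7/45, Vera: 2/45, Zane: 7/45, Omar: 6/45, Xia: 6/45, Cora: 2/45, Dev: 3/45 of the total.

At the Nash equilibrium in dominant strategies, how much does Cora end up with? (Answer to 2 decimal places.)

38.24 tokens

Each unit j contributes comes back to j as 8.2 × (j's share), so j prefers to contribute only if that share exceeds 1/8.2 = 0.1220; otherwise keeping the unit dominates.
The shares above 0.1220 belong to Noor, Yuki, Hiro, Zane, Omar and Xia, contributing 12 each; the remaining 3 contribute 0. Total contributed: 72.
Cora keeps 12 and receives 8.2 × 72 × 2/45 = 26.24 from the group account, for a payoff of 38.24.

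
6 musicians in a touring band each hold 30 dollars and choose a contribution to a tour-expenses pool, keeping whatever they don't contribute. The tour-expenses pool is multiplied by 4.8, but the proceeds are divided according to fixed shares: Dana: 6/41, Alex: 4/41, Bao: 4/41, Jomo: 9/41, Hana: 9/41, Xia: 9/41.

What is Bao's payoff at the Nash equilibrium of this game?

Player j's private return per contributed unit is 4.8 × (j's share). Contributing is weakly dominant for j when that share is at least 1/4.8 = 0.2083, and contributing 0 is dominant otherwise.
The shares above 0.2083 belong to Jomo, Hana and Xia, contributing 30 each; the remaining 3 contribute 0. Total contributed: 90.
Bao keeps 30 and receives 4.8 × 90 × 4/41 = 42.15 from the tour-expenses pool, for a payoff of 72.15.

72.15 dollars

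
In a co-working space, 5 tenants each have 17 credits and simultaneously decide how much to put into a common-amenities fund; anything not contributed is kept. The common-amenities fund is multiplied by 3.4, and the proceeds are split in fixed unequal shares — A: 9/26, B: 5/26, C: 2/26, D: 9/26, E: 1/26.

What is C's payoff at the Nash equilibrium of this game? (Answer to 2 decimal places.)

Each unit j contributes comes back to j as 3.4 × (j's share), so j prefers to contribute only if that share exceeds 1/3.4 = 0.2941; otherwise keeping the unit dominates.
The shares above 0.2941 belong to A and D, contributing 17 each; the remaining 3 contribute 0. Total contributed: 34.
C keeps 17 and receives 3.4 × 34 × 2/26 = 8.89 from the common-amenities fund, for a payoff of 25.89.

25.89 credits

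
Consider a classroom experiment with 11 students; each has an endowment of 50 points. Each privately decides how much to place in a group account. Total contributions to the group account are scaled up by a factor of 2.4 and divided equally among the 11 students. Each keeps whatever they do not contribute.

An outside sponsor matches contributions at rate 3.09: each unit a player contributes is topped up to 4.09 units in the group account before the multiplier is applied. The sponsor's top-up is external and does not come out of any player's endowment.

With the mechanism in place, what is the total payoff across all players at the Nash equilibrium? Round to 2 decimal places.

550.00 points

Even with the mechanism, each unit contributed returns only 2.4 × 4.09 / 11 = 0.8924 per unit of net cost, so contributing nothing is still dominant.
Everyone keeps their endowment and the group total is 11 × 50 = 550.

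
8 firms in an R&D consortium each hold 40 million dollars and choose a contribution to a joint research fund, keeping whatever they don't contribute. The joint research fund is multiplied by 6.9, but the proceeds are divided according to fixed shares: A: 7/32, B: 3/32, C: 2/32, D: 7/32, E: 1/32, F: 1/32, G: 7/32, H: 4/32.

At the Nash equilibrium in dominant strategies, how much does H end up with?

Each unit j contributes comes back to j as 6.9 × (j's share), so j prefers to contribute only if that share exceeds 1/6.9 = 0.1449; otherwise keeping the unit dominates.
A, D and G clear that bar, contributing 40 each; the remaining 5 contribute 0. Total contributed: 120.
H keeps 40 and receives 6.9 × 120 × 4/32 = 103.50 from the joint research fund, for a payoff of 143.50.

143.50 million dollars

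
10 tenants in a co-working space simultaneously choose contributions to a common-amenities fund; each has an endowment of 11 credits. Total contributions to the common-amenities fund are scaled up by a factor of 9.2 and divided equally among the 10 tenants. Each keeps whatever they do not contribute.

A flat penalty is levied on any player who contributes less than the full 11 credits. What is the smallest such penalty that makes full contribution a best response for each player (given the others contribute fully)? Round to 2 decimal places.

Given the others contribute fully, the best deviation is to contribute 0 (any partial contribution still incurs the fine and gives up units whose private return 0.9200 is below 1).
Deviating from 11 to 0 saves 11 credits but forfeits the deviator's share of the drop in the common-amenities fund: 9.2/10 × 11 = 10.12.
So the deviation gain is 11 − 10.12 = 0.88, and the fine must be at least 0.88 credits to wipe it out.

0.88 credits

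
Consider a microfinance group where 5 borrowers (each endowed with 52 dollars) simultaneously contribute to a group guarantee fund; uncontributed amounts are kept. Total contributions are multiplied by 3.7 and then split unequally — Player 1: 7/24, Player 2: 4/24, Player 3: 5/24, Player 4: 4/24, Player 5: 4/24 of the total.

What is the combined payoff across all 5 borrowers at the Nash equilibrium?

A player with share s gets back 3.7·s per unit contributed, so full contribution is dominant for anyone with s > 1/3.7 = 0.2703 and zero contribution is dominant for anyone below.
Only Player 1 (7/24) clears that bar, contributing 52; the remaining 4 contribute 0. Total contributed: 52.
The group guarantee fund pays out 3.7 × 52 = 192.40 in total (split across the unequal shares, but the aggregate is all that matters for the group sum).
The 4 free-riders keep 52 each, adding 208. Group total = 208 + 192.40 = 400.40.

400.40 dollars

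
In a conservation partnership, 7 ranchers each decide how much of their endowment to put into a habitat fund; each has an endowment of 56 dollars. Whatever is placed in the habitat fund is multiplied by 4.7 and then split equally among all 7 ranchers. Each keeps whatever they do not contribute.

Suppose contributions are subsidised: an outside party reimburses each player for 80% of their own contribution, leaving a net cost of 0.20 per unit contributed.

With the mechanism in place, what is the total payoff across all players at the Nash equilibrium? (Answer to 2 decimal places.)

The effective private return per unit is now (4.7/7) / 0.20 = 3.3571 > 1, so every player's dominant strategy flips to full contribution.
So the Nash equilibrium is full contribution by all 7; the group earns 7 × (56 × 0.80 + 4.7 × 56) = 2156.00.

2156.00 dollars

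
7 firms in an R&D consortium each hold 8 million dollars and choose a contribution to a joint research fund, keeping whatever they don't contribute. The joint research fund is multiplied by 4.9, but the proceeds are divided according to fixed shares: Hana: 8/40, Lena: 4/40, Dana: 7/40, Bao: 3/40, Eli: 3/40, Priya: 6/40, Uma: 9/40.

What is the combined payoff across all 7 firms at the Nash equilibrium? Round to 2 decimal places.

87.20 million dollars

Player j's private return per contributed unit is 4.9 × (j's share). Contributing is weakly dominant for j when that share is at least 1/4.9 = 0.2041, and contributing 0 is dominant otherwise.
The only share above 0.2041 is Uma's 9/40, contributing 8; the remaining 6 contribute 0. Total contributed: 8.
The joint research fund pays out 4.9 × 8 = 39.20 in total (split across the unequal shares, but the aggregate is all that matters for the group sum).
The 6 free-riders keep 8 each, adding 48. Group total = 48 + 39.20 = 87.20.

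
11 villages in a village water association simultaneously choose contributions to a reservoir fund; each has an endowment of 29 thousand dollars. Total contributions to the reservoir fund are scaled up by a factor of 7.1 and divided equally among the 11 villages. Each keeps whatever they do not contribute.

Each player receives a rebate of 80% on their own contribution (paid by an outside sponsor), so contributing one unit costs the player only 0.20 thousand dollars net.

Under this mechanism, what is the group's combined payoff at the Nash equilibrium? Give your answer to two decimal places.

With the mechanism, a contributed unit returns (7.1/11) / 0.20 = 3.2273 per unit of net cost to the contributor — now above 1 — so contributing fully is weakly dominant for every player.
So the Nash equilibrium is full contribution by all 11; the group earns 11 × (29 × 0.80 + 7.1 × 29) = 2520.10.

2520.10 thousand dollars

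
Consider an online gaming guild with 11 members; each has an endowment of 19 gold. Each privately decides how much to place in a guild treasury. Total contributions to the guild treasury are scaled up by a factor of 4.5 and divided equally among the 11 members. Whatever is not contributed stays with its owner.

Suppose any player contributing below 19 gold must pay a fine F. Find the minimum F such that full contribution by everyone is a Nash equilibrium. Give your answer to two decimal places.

11.23 gold

Given the others contribute fully, the best deviation is to contribute 0 (any partial contribution still incurs the fine and gives up units whose private return 0.4091 is below 1).
Deviating from 19 to 0 saves 19 gold but forfeits the deviator's share of the drop in the guild treasury: 4.5/11 × 19 = 7.77.
So the deviation gain is 19 − 7.77 = 11.23, and the fine must be at least 11.23 gold to wipe it out.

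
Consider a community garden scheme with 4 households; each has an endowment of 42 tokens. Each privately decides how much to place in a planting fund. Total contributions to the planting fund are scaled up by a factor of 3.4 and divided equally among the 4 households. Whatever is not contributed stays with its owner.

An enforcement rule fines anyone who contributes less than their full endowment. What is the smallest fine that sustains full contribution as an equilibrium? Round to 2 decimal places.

Given the others contribute fully, the best deviation is to contribute 0 (any partial contribution still incurs the fine and gives up units whose private return 0.8500 is below 1).
Deviating from 42 to 0 saves 42 tokens but forfeits the deviator's share of the drop in the planting fund: 3.4/4 × 42 = 35.70.
So the deviation gain is 42 − 35.70 = 6.30, and the fine must be at least 6.30 tokens to wipe it out.

6.30 tokens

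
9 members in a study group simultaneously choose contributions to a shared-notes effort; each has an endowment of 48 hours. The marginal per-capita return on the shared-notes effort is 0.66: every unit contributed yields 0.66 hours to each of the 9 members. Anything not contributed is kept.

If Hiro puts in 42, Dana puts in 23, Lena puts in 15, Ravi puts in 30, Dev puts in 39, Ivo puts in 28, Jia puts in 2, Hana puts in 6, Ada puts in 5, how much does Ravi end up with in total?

Total contributed: 42 + 23 + 15 + 30 + 39 + 28 + 2 + 6 + 5 = 190.
Each receives 0.66 × 190 = 125.40 from the shared-notes effort.
Ravi keeps 48 − 30 = 18, so Ravi's payoff is 18 + 125.40 = 143.40.

143.40 hours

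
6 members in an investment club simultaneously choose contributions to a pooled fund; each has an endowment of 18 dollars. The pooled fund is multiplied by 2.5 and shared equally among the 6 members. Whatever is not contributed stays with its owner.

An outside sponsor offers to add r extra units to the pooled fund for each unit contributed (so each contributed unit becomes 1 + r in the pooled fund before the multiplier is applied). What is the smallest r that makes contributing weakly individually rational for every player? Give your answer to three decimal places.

1.400

With matching at rate r, one contributed unit becomes (1 + r) in the pooled fund and returns 2.5 × (1 + r) / 6 to the contributor.
Setting this equal to 1: 1 + r = 6/2.5 = 2.4000.
So the minimum matching rate is r = 2.4000 − 1 = 1.400.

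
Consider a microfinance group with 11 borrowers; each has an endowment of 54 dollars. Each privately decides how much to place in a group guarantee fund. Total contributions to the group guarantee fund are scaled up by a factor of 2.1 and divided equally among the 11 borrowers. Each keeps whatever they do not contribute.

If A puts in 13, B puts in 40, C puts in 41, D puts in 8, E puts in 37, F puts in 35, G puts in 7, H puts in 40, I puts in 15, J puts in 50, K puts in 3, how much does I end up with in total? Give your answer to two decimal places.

Total contributed: 13 + 40 + 41 + 8 + 37 + 35 + 7 + 40 + 15 + 50 + 3 = 289.
Each receives 2.1 × 289 / 11 = 55.17 from the group guarantee fund.
I keeps 54 − 15 = 39, so I's payoff is 39 + 55.17 = 94.17.

94.17 dollars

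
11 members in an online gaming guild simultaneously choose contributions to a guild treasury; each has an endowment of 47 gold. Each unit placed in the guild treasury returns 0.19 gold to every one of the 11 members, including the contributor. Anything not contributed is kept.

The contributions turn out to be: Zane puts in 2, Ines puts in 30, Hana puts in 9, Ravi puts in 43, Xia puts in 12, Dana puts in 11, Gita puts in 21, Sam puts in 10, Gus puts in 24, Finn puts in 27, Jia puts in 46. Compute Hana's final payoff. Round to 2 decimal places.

82.65 gold

Total contributed: 2 + 30 + 9 + 43 + 12 + 11 + 21 + 10 + 24 + 27 + 46 = 235.
Each receives 0.19 × 235 = 44.65 from the guild treasury.
Hana keeps 47 − 9 = 38, so Hana's payoff is 38 + 44.65 = 82.65.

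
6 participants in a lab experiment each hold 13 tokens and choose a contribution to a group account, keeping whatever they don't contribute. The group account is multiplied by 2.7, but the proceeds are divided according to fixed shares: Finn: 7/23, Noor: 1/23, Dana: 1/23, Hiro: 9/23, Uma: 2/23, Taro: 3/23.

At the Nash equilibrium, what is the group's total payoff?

Player j's private return per contributed unit is 2.7 × (j's share). Contributing is weakly dominant for j when that share is at least 1/2.7 = 0.3704, and contributing 0 is dominant otherwise.
Hiro alone (share 9/23) is above the threshold, contributing 13; the remaining 5 contribute 0. Total contributed: 13.
The group account pays out 2.7 × 13 = 35.10 in total (split across the unequal shares, but the aggregate is all that matters for the group sum).
The 5 free-riders keep 13 each, adding 65. Group total = 65 + 35.10 = 100.10.

100.10 tokens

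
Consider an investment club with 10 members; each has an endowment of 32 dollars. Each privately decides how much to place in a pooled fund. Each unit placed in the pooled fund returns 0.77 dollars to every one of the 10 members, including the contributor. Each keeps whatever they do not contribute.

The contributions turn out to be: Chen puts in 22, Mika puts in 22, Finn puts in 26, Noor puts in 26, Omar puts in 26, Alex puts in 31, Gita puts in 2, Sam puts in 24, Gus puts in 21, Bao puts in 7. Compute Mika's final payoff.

Total contributed: 22 + 22 + 26 + 26 + 26 + 31 + 2 + 24 + 21 + 7 = 207.
Each receives 0.77 × 207 = 159.39 from the pooled fund.
Mika keeps 32 − 22 = 10, so Mika's payoff is 10 + 159.39 = 169.39.

169.39 dollars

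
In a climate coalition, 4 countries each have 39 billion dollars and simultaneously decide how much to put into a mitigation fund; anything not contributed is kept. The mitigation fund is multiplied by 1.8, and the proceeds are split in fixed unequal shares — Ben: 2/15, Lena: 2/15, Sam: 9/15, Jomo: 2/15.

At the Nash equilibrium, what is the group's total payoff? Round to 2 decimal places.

A player with share s gets back 1.8·s per unit contributed, so full contribution is dominant for anyone with s > 1/1.8 = 0.5556 and zero contribution is dominant for anyone below.
Only Sam (9/15) clears that bar, contributing 39; the remaining 3 contribute 0. Total contributed: 39.
The mitigation fund pays out 1.8 × 39 = 70.20 in total (split across the unequal shares, but the aggregate is all that matters for the group sum).
The 3 free-riders keep 39 each, adding 117. Group total = 117 + 70.20 = 187.20.

187.20 billion dollars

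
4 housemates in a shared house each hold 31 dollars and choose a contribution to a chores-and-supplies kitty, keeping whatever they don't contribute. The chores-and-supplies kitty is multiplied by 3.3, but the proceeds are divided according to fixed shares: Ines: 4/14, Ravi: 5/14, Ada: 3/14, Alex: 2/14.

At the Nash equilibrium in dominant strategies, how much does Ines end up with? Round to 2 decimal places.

A player with share s gets back 3.3·s per unit contributed, so full contribution is dominant for anyone with s > 1/3.3 = 0.3030 and zero contribution is dominant for anyone below.
Ravi alone (share 5/14) is above the threshold, contributing 31; the remaining 3 contribute 0. Total contributed: 31.
Ines keeps 31 and receives 3.3 × 31 × 4/14 = 29.23 from the chores-and-supplies kitty, for a payoff of 60.23.

60.23 dollars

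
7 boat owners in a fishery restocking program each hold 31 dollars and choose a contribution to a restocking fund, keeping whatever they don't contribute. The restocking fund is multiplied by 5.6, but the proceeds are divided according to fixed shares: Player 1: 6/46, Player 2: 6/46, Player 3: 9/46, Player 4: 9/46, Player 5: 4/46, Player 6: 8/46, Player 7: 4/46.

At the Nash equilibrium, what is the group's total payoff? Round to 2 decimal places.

Each unit j contributes comes back to j as 5.6 × (j's share), so j prefers to contribute only if that share exceeds 1/5.6 = 0.1786; otherwise keeping the unit dominates.
The shares above 0.1786 belong to Player 3 and Player 4, contributing 31 each; the remaining 5 contribute 0. Total contributed: 62.
The restocking fund pays out 5.6 × 62 = 347.20 in total (split across the unequal shares, but the aggregate is all that matters for the group sum).
The 5 free-riders keep 31 each, adding 155. Group total = 155 + 347.20 = 502.20.

502.20 dollars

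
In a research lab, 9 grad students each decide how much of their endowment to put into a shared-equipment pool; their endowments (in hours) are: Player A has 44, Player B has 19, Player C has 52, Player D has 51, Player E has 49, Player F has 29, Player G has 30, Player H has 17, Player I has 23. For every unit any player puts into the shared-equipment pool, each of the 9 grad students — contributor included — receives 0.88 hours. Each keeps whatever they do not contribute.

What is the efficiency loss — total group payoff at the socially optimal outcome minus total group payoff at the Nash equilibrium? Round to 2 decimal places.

The private return per contributed unit is 0.88 < 1 for everyone, so the Nash equilibrium is zero contribution and the group total is Σ E_j = 44 + 19 + 52 + 51 + 49 + 29 + 30 + 17 + 23 = 314.
Each contributed unit returns 7.920 to the group, so the social optimum is full contribution by everyone: group total = 7.920 × 314 = 2486.88.
Efficiency loss = (7.920 − 1) × 314 = 2172.88.

2172.88 hours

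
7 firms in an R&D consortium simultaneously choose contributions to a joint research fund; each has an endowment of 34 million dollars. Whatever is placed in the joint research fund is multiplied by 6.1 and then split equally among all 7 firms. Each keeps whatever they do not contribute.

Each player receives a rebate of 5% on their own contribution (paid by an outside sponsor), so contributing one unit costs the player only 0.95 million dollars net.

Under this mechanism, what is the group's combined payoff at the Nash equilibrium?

Even with the mechanism, each unit contributed returns only (6.1/7) / 0.95 = 0.9173 per unit of net cost, so contributing nothing is still dominant.
At the Nash equilibrium no one contributes; group total payoff = 7 × 34 = 238.

238.00 million dollars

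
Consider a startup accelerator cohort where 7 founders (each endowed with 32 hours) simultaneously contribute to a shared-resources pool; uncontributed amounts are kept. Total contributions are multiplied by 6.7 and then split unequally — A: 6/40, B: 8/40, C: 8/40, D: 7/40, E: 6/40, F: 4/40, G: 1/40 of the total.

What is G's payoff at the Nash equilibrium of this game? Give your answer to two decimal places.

58.80 hours

Player j's private return per contributed unit is 6.7 × (j's share). Contributing is weakly dominant for j when that share is at least 1/6.7 = 0.1493, and contributing 0 is dominant otherwise.
The shares above 0.1493 belong to A, B, C, D and E, contributing 32 each; the remaining 2 contribute 0. Total contributed: 160.
G keeps 32 and receives 6.7 × 160 × 1/40 = 26.80 from the shared-resources pool, for a payoff of 58.80.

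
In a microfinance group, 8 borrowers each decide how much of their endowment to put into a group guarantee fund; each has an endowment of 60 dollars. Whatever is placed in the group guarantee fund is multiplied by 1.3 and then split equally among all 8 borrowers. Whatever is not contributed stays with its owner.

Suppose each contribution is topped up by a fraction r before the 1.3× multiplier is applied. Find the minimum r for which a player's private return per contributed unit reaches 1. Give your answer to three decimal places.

With matching at rate r, one contributed unit becomes (1 + r) in the group guarantee fund and returns 1.3 × (1 + r) / 8 to the contributor.
Setting this equal to 1: 1 + r = 8/1.3 = 6.1538.
So the minimum matching rate is r = 6.1538 − 1 = 5.154.

5.154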